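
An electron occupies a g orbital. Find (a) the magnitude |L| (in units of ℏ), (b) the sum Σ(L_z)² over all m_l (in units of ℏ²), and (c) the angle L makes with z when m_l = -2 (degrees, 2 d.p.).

For a g orbital, l = 4.
|L| = ℏ√(4·5) = 2√5 ℏ ≈ 4.472ℏ.
Σ m_l² = 60, so Σ(L_z)² = 60 ℏ².
For m_l = -2: cos θ = -2/√20, θ ≈ 116.57°.

|L| = 2√5 ℏ ≈ 4.472ℏ; Σ(L_z)² = 60 ℏ²; θ(m_l=-2) ≈ 116.57°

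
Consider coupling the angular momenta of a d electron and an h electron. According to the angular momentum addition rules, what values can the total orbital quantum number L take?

By the triangle rule, |l₁ − l₂| ≤ L ≤ l₁ + l₂.
Allowed values: L = 3, 4, 5, 6, 7.

L = 3, 4, 5, 6, 7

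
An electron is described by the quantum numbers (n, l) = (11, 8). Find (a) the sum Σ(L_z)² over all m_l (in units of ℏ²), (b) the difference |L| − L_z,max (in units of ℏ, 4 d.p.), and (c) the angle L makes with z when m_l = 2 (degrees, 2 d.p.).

Σ m_l² = 408, so Σ(L_z)² = 408 ℏ².
|L| − L_z,max = (6√2 − 8)ℏ ≈ 0.4853ℏ.
For m_l = 2: cos θ = 2/√72, θ ≈ 76.37°.

Σ(L_z)² = 408 ℏ²; |L|−L_z,max ≈ 0.4853ℏ; θ(m_l=2) ≈ 76.37°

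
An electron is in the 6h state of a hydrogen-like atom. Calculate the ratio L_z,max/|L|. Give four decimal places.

L_z,max/|L| = 0.9129

For 6h, l = 5.
|L| = √30 ℏ ≈ 5.4772ℏ, while L_z,max = lℏ = 5ℏ.
L_z,max/|L| = 5/√30 = 0.9129.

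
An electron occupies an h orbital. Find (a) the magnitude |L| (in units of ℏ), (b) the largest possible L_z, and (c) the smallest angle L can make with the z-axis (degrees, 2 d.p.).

|L| = √30 ℏ ≈ 5.477ℏ; L_z,max = 5ℏ; θ_min ≈ 24.09°

An h state has l = 5.
|L| = ℏ√(5·6) = √30 ℏ ≈ 5.477ℏ.
L_z,max = lℏ = 5ℏ.
cos θ_min = 5/√30, so θ_min ≈ 24.09°.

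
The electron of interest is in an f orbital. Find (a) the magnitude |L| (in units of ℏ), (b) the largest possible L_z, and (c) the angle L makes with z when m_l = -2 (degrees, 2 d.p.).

For an f orbital, l = 3.
|L| = ℏ√(3·4) = 2√3 ℏ ≈ 3.464ℏ.
L_z,max = lℏ = 3ℏ.
For m_l = -2: cos θ = -2/√12, θ ≈ 125.26°.

|L| = 2√3 ℏ ≈ 3.464ℏ; L_z,max = 3ℏ; θ(m_l=-2) ≈ 125.26°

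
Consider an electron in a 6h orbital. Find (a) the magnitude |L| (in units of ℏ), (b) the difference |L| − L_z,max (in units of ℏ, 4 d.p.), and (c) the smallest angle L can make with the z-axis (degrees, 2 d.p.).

|L| = √30 ℏ ≈ 5.477ℏ; |L|−L_z,max ≈ 0.4772ℏ; θ_min ≈ 24.09°

For 6h, l = 5.
|L| = ℏ√(5·6) = √30 ℏ ≈ 5.477ℏ.
|L| − L_z,max = (√30 − 5)ℏ ≈ 0.4772ℏ.
cos θ_min = 5/√30, so θ_min ≈ 24.09°.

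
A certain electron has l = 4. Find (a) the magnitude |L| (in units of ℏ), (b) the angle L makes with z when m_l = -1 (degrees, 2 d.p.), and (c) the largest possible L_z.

|L| = ℏ√(4·5) = 2√5 ℏ ≈ 4.472ℏ.
For m_l = -1: cos θ = -1/√20, θ ≈ 102.92°.
L_z,max = lℏ = 4ℏ.

|L| = 2√5 ℏ ≈ 4.472ℏ; θ(m_l=-1) ≈ 102.92°; L_z,max = 4ℏ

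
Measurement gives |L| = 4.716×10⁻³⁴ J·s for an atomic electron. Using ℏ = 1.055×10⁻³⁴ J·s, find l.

l = 4

|L|/ℏ = (4.716×10⁻³⁴)/(1.055×10⁻³⁴) ≈ 4.470.
(|L|/ℏ)² = l(l+1) ≈ 19.98 ⇒ l = 4.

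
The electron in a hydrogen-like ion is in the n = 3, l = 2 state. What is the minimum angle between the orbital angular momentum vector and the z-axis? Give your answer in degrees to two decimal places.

θ_min ≈ 35.26°

|L| = √(l(l+1)) ℏ = √6 ℏ.
The smallest angle corresponds to the largest L_z, i.e. m_l = l = 2, giving L_z = 2ℏ.
cos θ_min = 2/√6, so θ_min ≈ 35.26°.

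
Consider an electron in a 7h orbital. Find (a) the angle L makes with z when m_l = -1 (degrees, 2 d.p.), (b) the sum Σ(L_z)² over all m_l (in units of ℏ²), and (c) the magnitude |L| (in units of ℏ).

For 7h, l = 5.
For m_l = -1: cos θ = -1/√30, θ ≈ 100.52°.
Σ m_l² = 110, so Σ(L_z)² = 110 ℏ².
|L| = ℏ√(5·6) = √30 ℏ ≈ 5.477ℏ.

θ(m_l=-1) ≈ 100.52°; Σ(L_z)² = 110 ℏ²; |L| = √30 ℏ ≈ 5.477ℏ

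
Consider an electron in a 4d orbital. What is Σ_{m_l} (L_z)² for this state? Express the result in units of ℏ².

For 4d, l = 2.
m_l ∈ {-2, -1, 0, 1, 2}.
Σ m_l² = l(l+1)(2l+1)/3 = 2·3·5/3 = 10.

Σ(L_z)² = 10 ℏ²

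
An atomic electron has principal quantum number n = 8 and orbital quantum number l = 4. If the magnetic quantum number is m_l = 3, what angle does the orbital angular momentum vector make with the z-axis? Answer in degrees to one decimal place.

|L| = ℏ√(l(l+1)) = 2√5 ℏ.
L_z = m_l ℏ = 3ℏ.
cos θ = L_z/|L| = 3/√20, so θ ≈ 47.9°.

θ ≈ 47.9°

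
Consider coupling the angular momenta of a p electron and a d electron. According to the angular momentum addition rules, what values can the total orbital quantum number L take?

L = 1, 2, 3

The total orbital quantum number L ranges from |l₁ − l₂| to l₁ + l₂ in integer steps.
L ∈ {1, 2, 3}.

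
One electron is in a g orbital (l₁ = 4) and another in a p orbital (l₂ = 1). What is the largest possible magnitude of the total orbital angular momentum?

By the triangle rule, |l₁ − l₂| ≤ L ≤ l₁ + l₂.
So L can be 3, 4, 5.
The largest magnitude corresponds to L = 5: |L_tot| = ℏ√(5·6) = √30 ℏ.

|L_tot|_max = √30 ℏ ≈ 5.477ℏ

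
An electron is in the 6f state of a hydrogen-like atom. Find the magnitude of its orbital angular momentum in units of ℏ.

The 6f subshell has l = 3.
|L| = ℏ√(l(l+1)) = ℏ√(3·4) = 2√3 ℏ

|L| = 2√3 ℏ ≈ 3.464ℏ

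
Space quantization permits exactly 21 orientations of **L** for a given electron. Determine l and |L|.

l = 10, |L| = √110 ℏ ≈ 10.488ℏ

2l + 1 = 21 ⇒ l = 10.
|L| = ℏ√(l(l+1)) = ℏ√(10·11) = √110 ℏ.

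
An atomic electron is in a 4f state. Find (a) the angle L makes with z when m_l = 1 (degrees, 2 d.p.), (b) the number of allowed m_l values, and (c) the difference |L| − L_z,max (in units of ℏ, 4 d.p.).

For 4f, l = 3.
For m_l = 1: cos θ = 1/√12, θ ≈ 73.22°.
There are 2l+1 = 7 values of m_l.
|L| − L_z,max = (2√3 − 3)ℏ ≈ 0.4641ℏ.

θ(m_l=1) ≈ 73.22°; 7 values; |L|−L_z,max ≈ 0.4641ℏ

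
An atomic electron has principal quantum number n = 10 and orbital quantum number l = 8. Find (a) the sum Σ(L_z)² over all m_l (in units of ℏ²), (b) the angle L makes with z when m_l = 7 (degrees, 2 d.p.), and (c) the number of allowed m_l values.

Σ m_l² = 408, so Σ(L_z)² = 408 ℏ².
For m_l = 7: cos θ = 7/√72, θ ≈ 34.42°.
There are 2l+1 = 17 values of m_l.

Σ(L_z)² = 408 ℏ²; θ(m_l=7) ≈ 34.42°; 17 values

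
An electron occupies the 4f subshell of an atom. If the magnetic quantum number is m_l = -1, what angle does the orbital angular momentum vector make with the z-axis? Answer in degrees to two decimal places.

The 4f subshell has l = 3.
|L|² = l(l+1)ℏ² = 12ℏ², so |L| = 2√3 ℏ.
L_z = m_l ℏ = −1ℏ.
cos θ = L_z/|L| = -1/√12, so θ ≈ 106.78°.

θ ≈ 106.78°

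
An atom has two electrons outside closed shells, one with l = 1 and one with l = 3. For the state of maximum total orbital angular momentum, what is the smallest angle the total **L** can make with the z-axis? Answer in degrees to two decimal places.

L runs from |1 − 3| = 2 to 1 + 3 = 4.
Allowed values: L = 2, 3, 4.
The maximum is L = 4, with |L_tot| = ℏ√(4·5) = 2√5 ℏ.
The minimum angle with z is arccos(4/√20) ≈ 26.57°.

θ_min ≈ 26.57°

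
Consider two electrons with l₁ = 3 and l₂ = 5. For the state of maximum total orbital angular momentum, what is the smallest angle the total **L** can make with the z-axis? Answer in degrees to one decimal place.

The total orbital quantum number L ranges from |l₁ − l₂| to l₁ + l₂ in integer steps.
L ∈ {2, 3, 4, 5, 6, 7, 8}.
The maximum is L = 8, with |L_tot| = ℏ√(8·9) = 6√2 ℏ.
The minimum angle with z is arccos(8/√72) ≈ 19.5°.

θ_min ≈ 19.5°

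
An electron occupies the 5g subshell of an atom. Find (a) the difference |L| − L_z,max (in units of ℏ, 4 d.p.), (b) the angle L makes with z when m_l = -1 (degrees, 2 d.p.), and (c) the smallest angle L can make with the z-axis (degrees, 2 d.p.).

The 5g subshell has l = 4.
|L| − L_z,max = (2√5 − 4)ℏ ≈ 0.4721ℏ.
For m_l = -1: cos θ = -1/√20, θ ≈ 102.92°.
cos θ_min = 4/√20, so θ_min ≈ 26.57°.

|L|−L_z,max ≈ 0.4721ℏ; θ(m_l=-1) ≈ 102.92°; θ_min ≈ 26.57°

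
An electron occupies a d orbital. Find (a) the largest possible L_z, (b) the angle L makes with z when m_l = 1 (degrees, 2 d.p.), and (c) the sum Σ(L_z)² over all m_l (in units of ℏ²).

L_z,max = 2ℏ; θ(m_l=1) ≈ 65.91°; Σ(L_z)² = 10 ℏ²

For a d orbital, l = 2.
L_z,max = lℏ = 2ℏ.
For m_l = 1: cos θ = 1/√6, θ ≈ 65.91°.
Σ m_l² = 10, so Σ(L_z)² = 10 ℏ².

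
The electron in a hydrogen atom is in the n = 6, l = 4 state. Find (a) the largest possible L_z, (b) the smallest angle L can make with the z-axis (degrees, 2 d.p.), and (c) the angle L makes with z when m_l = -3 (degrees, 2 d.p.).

L_z,max = 4ℏ; θ_min ≈ 26.57°; θ(m_l=-3) ≈ 132.13°

L_z,max = lℏ = 4ℏ.
cos θ_min = 4/√20, so θ_min ≈ 26.57°.
For m_l = -3: cos θ = -3/√20, θ ≈ 132.13°.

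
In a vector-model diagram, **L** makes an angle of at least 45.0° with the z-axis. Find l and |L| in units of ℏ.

l = 1, |L| = √2 ℏ ≈ 1.414ℏ

cos²θ_min = l/(l+1) = 0.5000.
Thus l = 0.5000/(1 − 0.5000) ≈ 1.
Then |L| = ℏ√(1·2) = √2 ℏ.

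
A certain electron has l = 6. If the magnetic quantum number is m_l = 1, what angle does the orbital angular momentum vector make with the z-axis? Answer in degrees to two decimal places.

|L| = √(l(l+1)) ℏ = √42 ℏ.
L_z = m_l ℏ = 1ℏ.
cos θ = L_z/|L| = 1/√42, so θ ≈ 81.12°.

θ ≈ 81.12°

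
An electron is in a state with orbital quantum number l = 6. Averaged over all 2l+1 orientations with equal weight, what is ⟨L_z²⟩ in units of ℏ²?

⟨L_z²⟩ = 14 ℏ²

The allowed m_l values are -6, -5, -4, -3, -2, -1, 0, 1, 2, 3, 4, 5, 6.
⟨L_z²⟩ = ℏ²·(Σ m_l²)/(2l+1) = ℏ²·182/13 = 14ℏ².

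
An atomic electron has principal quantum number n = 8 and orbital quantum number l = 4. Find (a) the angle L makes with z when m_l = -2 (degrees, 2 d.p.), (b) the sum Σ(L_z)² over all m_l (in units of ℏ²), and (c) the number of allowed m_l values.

For m_l = -2: cos θ = -2/√20, θ ≈ 116.57°.
Σ m_l² = 60, so Σ(L_z)² = 60 ℏ².
There are 2l+1 = 9 values of m_l.

θ(m_l=-2) ≈ 116.57°; Σ(L_z)² = 60 ℏ²; 9 values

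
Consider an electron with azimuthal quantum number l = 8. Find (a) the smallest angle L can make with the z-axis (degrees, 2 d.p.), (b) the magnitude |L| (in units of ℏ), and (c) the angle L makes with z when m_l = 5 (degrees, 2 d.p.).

θ_min ≈ 19.47°; |L| = 6√2 ℏ ≈ 8.485ℏ; θ(m_l=5) ≈ 53.90°

cos θ_min = 8/√72, so θ_min ≈ 19.47°.
|L| = ℏ√(8·9) = 6√2 ℏ ≈ 8.485ℏ.
For m_l = 5: cos θ = 5/√72, θ ≈ 53.90°.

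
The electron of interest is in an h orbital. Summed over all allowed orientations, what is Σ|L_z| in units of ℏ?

Σ|L_z| = 30 ℏ

H corresponds to l = 5.
m_l ∈ {-5, -4, -3, -2, -1, 0, 1, 2, 3, 4, 5}.
Σ|m_l| = l(l+1) = 30.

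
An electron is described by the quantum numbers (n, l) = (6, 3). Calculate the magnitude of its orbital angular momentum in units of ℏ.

|L| = 2√3 ℏ ≈ 3.464ℏ

|L| = ℏ√(l(l+1)) = ℏ√(3·4) = 2√3 ℏ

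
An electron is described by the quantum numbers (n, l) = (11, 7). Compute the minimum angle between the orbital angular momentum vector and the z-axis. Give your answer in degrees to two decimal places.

|L| = √(l(l+1)) ℏ = 2√14 ℏ.
The smallest angle corresponds to the largest L_z, i.e. m_l = l = 7, giving L_z = 7ℏ.
cos θ_min = 7/√56, so θ_min ≈ 20.70°.

θ_min ≈ 20.70°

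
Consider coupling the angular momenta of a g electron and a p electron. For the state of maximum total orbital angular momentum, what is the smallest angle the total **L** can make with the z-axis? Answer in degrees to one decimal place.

L runs from |4 − 1| = 3 to 4 + 1 = 5.
Allowed values: L = 3, 4, 5.
The maximum is L = 5, with |L_tot| = ℏ√(5·6) = √30 ℏ.
The minimum angle with z is arccos(5/√30) ≈ 24.1°.

θ_min ≈ 24.1°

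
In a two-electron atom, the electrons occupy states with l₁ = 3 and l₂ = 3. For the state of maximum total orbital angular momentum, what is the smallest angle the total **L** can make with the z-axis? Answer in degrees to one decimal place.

θ_min ≈ 22.2°

The total orbital quantum number L ranges from |l₁ − l₂| to l₁ + l₂ in integer steps.
So L can be 0, 1, 2, 3, 4, 5, 6.
The maximum is L = 6, with |L_tot| = ℏ√(6·7) = √42 ℏ.
The minimum angle with z is arccos(6/√42) ≈ 22.2°.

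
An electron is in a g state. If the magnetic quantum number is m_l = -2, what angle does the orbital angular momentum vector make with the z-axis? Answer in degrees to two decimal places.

A g state has l = 4.
|L| = ℏ√(l(l+1)) = 2√5 ℏ.
L_z = m_l ℏ = −2ℏ.
cos θ = L_z/|L| = -2/√20, so θ ≈ 116.57°.

θ ≈ 116.57°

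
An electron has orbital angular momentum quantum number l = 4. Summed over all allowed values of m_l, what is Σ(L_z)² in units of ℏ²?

The allowed m_l values are -4, -3, -2, -1, 0, 1, 2, 3, 4.
Summing m² from −4 to 4: Σ m_l² = 60.

Σ(L_z)² = 60 ℏ²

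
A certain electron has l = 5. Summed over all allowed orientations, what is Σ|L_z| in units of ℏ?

m_l runs from −5 to 5, i.e. {-5, -4, -3, -2, -1, 0, 1, 2, 3, 4, 5}.
Σ|m_l| = l(l+1) = 30.

Σ|L_z| = 30 ℏ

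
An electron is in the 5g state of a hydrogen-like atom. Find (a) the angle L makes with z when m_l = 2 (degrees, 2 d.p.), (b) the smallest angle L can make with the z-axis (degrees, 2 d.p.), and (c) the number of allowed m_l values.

5g means n = 5, l = 4.
For m_l = 2: cos θ = 2/√20, θ ≈ 63.43°.
cos θ_min = 4/√20, so θ_min ≈ 26.57°.
There are 2l+1 = 9 values of m_l.

θ(m_l=2) ≈ 63.43°; θ_min ≈ 26.57°; 9 values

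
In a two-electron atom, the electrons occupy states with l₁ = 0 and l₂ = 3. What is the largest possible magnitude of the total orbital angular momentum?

|L_tot|_max = 2√3 ℏ ≈ 3.464ℏ

L runs from |0 − 3| = 3 to 0 + 3 = 3.
Allowed values: L = 3.
The largest magnitude corresponds to L = 3: |L_tot| = ℏ√(3·4) = 2√3 ℏ.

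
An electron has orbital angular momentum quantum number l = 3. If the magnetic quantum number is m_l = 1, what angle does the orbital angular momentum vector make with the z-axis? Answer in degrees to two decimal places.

θ ≈ 73.22°

|L| = √(l(l+1)) ℏ = 2√3 ℏ.
L_z = m_l ℏ = 1ℏ.
cos θ = L_z/|L| = 1/√12, so θ ≈ 73.22°.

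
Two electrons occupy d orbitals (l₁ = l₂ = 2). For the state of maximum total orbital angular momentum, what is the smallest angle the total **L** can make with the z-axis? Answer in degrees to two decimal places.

θ_min ≈ 26.57°

L runs from |2 − 2| = 0 to 2 + 2 = 4.
L ∈ {0, 1, 2, 3, 4}.
The maximum is L = 4, with |L_tot| = ℏ√(4·5) = 2√5 ℏ.
The minimum angle with z is arccos(4/√20) ≈ 26.57°.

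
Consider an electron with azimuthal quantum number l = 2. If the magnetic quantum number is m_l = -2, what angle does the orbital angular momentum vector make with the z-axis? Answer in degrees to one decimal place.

θ ≈ 144.7°

|L| = √(l(l+1)) ℏ = √6 ℏ.
L_z = m_l ℏ = −2ℏ.
cos θ = L_z/|L| = -2/√6, so θ ≈ 144.7°.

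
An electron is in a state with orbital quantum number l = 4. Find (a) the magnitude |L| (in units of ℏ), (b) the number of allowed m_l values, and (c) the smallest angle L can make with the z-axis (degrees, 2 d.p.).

|L| = ℏ√(4·5) = 2√5 ℏ ≈ 4.472ℏ.
There are 2l+1 = 9 values of m_l.
cos θ_min = 4/√20, so θ_min ≈ 26.57°.

|L| = 2√5 ℏ ≈ 4.472ℏ; 9 values; θ_min ≈ 26.57°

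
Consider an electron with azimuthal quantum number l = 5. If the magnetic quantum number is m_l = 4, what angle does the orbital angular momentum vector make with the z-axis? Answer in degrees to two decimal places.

θ ≈ 43.09°

|L|² = l(l+1)ℏ² = 30ℏ², so |L| = √30 ℏ.
L_z = m_l ℏ = 4ℏ.
cos θ = L_z/|L| = 4/√30, so θ ≈ 43.09°.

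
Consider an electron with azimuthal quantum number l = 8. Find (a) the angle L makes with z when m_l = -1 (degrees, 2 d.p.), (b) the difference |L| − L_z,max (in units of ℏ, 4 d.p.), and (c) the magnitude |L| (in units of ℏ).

θ(m_l=-1) ≈ 96.77°; |L|−L_z,max ≈ 0.4853ℏ; |L| = 6√2 ℏ ≈ 8.485ℏ

For m_l = -1: cos θ = -1/√72, θ ≈ 96.77°.
|L| − L_z,max = (6√2 − 8)ℏ ≈ 0.4853ℏ.
|L| = ℏ√(8·9) = 6√2 ℏ ≈ 8.485ℏ.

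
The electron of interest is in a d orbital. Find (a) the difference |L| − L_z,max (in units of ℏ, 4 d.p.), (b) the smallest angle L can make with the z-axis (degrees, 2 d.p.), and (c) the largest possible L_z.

|L|−L_z,max ≈ 0.4495ℏ; θ_min ≈ 35.26°; L_z,max = 2ℏ

The letter d corresponds to l = 2.
|L| − L_z,max = (√6 − 2)ℏ ≈ 0.4495ℏ.
cos θ_min = 2/√6, so θ_min ≈ 35.26°.
L_z,max = lℏ = 2ℏ.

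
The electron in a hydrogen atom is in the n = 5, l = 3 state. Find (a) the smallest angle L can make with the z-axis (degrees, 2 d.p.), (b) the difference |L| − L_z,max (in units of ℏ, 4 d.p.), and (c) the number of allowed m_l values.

θ_min ≈ 30.00°; |L|−L_z,max ≈ 0.4641ℏ; 7 values

cos θ_min = 3/√12, so θ_min ≈ 30.00°.
|L| − L_z,max = (2√3 − 3)ℏ ≈ 0.4641ℏ.
There are 2l+1 = 7 values of m_l.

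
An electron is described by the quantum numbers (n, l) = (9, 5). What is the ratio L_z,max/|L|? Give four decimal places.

L_z,max/|L| = 0.9129

|L| = √30 ℏ ≈ 5.4772ℏ, while L_z,max = lℏ = 5ℏ.
L_z,max/|L| = 5/√30 = 0.9129.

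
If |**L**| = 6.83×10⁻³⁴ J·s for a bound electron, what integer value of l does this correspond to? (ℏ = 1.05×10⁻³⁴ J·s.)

l = 6

|L|/ℏ = (6.83×10⁻³⁴)/(1.05×10⁻³⁴) ≈ 6.505.
Set l(l+1) = 42.31; the integer solution is l = 6.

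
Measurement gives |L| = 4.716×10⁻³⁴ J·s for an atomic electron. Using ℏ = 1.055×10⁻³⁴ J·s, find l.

l = 4

In units of ℏ, |L| ≈ 4.470.
Set l(l+1) = 19.98; the integer solution is l = 4.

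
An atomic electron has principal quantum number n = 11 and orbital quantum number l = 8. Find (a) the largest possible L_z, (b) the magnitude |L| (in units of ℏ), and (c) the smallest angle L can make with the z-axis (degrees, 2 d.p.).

L_z,max = 8ℏ; |L| = 6√2 ℏ ≈ 8.485ℏ; θ_min ≈ 19.47°

L_z,max = lℏ = 8ℏ.
|L| = ℏ√(8·9) = 6√2 ℏ ≈ 8.485ℏ.
cos θ_min = 8/√72, so θ_min ≈ 19.47°.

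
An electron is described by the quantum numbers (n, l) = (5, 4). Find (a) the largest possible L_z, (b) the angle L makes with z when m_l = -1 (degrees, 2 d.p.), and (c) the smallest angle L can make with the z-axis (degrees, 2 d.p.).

L_z,max = 4ℏ; θ(m_l=-1) ≈ 102.92°; θ_min ≈ 26.57°

L_z,max = lℏ = 4ℏ.
For m_l = -1: cos θ = -1/√20, θ ≈ 102.92°.
cos θ_min = 4/√20, so θ_min ≈ 26.57°.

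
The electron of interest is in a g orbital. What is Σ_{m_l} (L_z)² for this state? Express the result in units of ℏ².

Σ(L_z)² = 60 ℏ²

For a g orbital, l = 4.
m_l ∈ {-4, -3, -2, -1, 0, 1, 2, 3, 4}.
Σ m_l² = l(l+1)(2l+1)/3 = 4·5·9/3 = 60.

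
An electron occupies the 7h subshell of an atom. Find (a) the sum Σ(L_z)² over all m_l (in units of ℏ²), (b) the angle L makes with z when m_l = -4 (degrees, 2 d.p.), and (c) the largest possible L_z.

Σ(L_z)² = 110 ℏ²; θ(m_l=-4) ≈ 136.91°; L_z,max = 5ℏ

For 7h, l = 5.
Σ m_l² = 110, so Σ(L_z)² = 110 ℏ².
For m_l = -4: cos θ = -4/√30, θ ≈ 136.91°.
L_z,max = lℏ = 5ℏ.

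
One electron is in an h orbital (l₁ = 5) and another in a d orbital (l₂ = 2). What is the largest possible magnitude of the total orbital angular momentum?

Angular momentum addition gives L = |l₁ − l₂|, …, l₁ + l₂.
Allowed values: L = 3, 4, 5, 6, 7.
The largest magnitude corresponds to L = 7: |L_tot| = ℏ√(7·8) = 2√14 ℏ.

|L_tot|_max = 2√14 ℏ ≈ 7.483ℏ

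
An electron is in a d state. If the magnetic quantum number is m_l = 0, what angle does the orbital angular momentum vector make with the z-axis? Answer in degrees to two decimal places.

θ ≈ 90.00°

D corresponds to l = 2.
|L| = ℏ√(l(l+1)) = √6 ℏ.
L_z = m_l ℏ = 0ℏ.
cos θ = L_z/|L| = 0/√6, so θ ≈ 90.00°.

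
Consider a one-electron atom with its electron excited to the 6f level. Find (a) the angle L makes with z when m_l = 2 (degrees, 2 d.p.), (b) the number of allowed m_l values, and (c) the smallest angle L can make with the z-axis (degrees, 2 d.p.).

The 6f level has l = 3.
For m_l = 2: cos θ = 2/√12, θ ≈ 54.74°.
There are 2l+1 = 7 values of m_l.
cos θ_min = 3/√12, so θ_min ≈ 30.00°.

θ(m_l=2) ≈ 54.74°; 7 values; θ_min ≈ 30.00°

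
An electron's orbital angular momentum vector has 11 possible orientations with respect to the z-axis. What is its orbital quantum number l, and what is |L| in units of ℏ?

11 = 2l + 1, so l = (11−1)/2 = 5.
|L| = ℏ√(l(l+1)) = ℏ√(5·6) = √30 ℏ.

l = 5, |L| = √30 ℏ ≈ 5.477ℏ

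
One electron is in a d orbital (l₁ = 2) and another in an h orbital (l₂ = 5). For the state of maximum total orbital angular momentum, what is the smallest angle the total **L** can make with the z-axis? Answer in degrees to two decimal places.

θ_min ≈ 20.70°

By the triangle rule, |l₁ − l₂| ≤ L ≤ l₁ + l₂.
So L can be 3, 4, 5, 6, 7.
The maximum is L = 7, with |L_tot| = ℏ√(7·8) = 2√14 ℏ.
The minimum angle with z is arccos(7/√56) ≈ 20.70°.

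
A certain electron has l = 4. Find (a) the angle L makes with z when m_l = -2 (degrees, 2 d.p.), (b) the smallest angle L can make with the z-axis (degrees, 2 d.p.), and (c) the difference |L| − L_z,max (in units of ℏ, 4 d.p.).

θ(m_l=-2) ≈ 116.57°; θ_min ≈ 26.57°; |L|−L_z,max ≈ 0.4721ℏ

For m_l = -2: cos θ = -2/√20, θ ≈ 116.57°.
cos θ_min = 4/√20, so θ_min ≈ 26.57°.
|L| − L_z,max = (2√5 − 4)ℏ ≈ 0.4721ℏ.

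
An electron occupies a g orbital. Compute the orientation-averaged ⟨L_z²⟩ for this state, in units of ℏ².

⟨L_z²⟩ = 6.667 ℏ²

G corresponds to l = 4.
m_l ∈ {-4, -3, -2, -1, 0, 1, 2, 3, 4}.
⟨L_z²⟩ = ℏ²·l(l+1)/3 = 6.667ℏ².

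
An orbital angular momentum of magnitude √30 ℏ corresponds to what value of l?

|L| = ℏ√(l(l+1)), so l(l+1) = 30.
The positive root is l = 5.

l = 5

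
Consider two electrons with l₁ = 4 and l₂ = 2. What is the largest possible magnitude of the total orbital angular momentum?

By the triangle rule, |l₁ − l₂| ≤ L ≤ l₁ + l₂.
Allowed values: L = 2, 3, 4, 5, 6.
The largest magnitude corresponds to L = 6: |L_tot| = ℏ√(6·7) = √42 ℏ.

|L_tot|_max = √42 ℏ ≈ 6.481ℏ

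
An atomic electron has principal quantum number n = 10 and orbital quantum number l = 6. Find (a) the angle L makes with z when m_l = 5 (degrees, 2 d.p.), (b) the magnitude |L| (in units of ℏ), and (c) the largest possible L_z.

For m_l = 5: cos θ = 5/√42, θ ≈ 39.51°.
|L| = ℏ√(6·7) = √42 ℏ ≈ 6.481ℏ.
L_z,max = lℏ = 6ℏ.

θ(m_l=5) ≈ 39.51°; |L| = √42 ℏ ≈ 6.481ℏ; L_z,max = 6ℏ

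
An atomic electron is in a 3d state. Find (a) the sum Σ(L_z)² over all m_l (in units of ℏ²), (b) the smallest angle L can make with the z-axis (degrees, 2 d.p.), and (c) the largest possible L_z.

For 3d, l = 2.
Σ m_l² = 10, so Σ(L_z)² = 10 ℏ².
cos θ_min = 2/√6, so θ_min ≈ 35.26°.
L_z,max = lℏ = 2ℏ.

Σ(L_z)² = 10 ℏ²; θ_min ≈ 35.26°; L_z,max = 2ℏ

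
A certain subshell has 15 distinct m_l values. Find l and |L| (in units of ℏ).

Since there are 2l+1 = 15 values of m_l, l = 7.
Then |L| = √(l(l+1)) ℏ = 2√14 ℏ.

l = 7, |L| = 2√14 ℏ ≈ 7.483ℏ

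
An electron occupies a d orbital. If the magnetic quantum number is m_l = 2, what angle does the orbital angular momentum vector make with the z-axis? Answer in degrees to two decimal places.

The letter d corresponds to l = 2.
|L| = ℏ√(l(l+1)) = √6 ℏ.
L_z = m_l ℏ = 2ℏ.
cos θ = L_z/|L| = 2/√6, so θ ≈ 35.26°.

θ ≈ 35.26°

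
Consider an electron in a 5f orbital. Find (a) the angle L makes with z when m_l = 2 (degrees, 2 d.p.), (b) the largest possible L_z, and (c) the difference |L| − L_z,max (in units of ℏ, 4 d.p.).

The 5f subshell has l = 3.
For m_l = 2: cos θ = 2/√12, θ ≈ 54.74°.
L_z,max = lℏ = 3ℏ.
|L| − L_z,max = (2√3 − 3)ℏ ≈ 0.4641ℏ.

θ(m_l=2) ≈ 54.74°; L_z,max = 3ℏ; |L|−L_z,max ≈ 0.4641ℏ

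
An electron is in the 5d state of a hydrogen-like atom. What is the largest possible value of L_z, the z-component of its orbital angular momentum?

5d means n = 5, l = 2.
L_z = m_l ℏ with m_l ∈ {−2, …, 2}; the maximum is m_l = 2.

L_z,max = 2ℏ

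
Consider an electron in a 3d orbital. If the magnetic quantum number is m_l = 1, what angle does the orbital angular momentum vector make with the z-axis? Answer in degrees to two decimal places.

θ ≈ 65.91°

The 3d subshell has l = 2.
|L|² = l(l+1)ℏ² = 6ℏ², so |L| = √6 ℏ.
L_z = m_l ℏ = 1ℏ.
cos θ = L_z/|L| = 1/√6, so θ ≈ 65.91°.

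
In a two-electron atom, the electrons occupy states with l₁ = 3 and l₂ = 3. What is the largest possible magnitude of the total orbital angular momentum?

|L_tot|_max = √42 ℏ ≈ 6.481ℏ

The total orbital quantum number L ranges from |l₁ − l₂| to l₁ + l₂ in integer steps.
So L can be 0, 1, 2, 3, 4, 5, 6.
The largest magnitude corresponds to L = 6: |L_tot| = ℏ√(6·7) = √42 ℏ.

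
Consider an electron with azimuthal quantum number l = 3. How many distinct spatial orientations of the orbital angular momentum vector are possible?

The number of m_l values is 2l + 1 = 2·3 + 1 = 7.

7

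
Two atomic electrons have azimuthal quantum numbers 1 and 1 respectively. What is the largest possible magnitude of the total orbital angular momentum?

|L_tot|_max = √6 ℏ ≈ 2.449ℏ

By the triangle rule, |l₁ − l₂| ≤ L ≤ l₁ + l₂.
So L can be 0, 1, 2.
The largest magnitude corresponds to L = 2: |L_tot| = ℏ√(2·3) = √6 ℏ.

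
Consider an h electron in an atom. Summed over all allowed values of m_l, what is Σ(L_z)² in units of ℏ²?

The letter h corresponds to l = 5.
m_l runs from −5 to 5, i.e. {-5, -4, -3, -2, -1, 0, 1, 2, 3, 4, 5}.
Σ m_l² = l(l+1)(2l+1)/3 = 5·6·11/3 = 110.

Σ(L_z)² = 110 ℏ²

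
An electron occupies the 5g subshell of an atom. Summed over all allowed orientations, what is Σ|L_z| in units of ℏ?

Σ|L_z| = 20 ℏ

5g means n = 5, l = 4.
The allowed m_l values are -4, -3, -2, -1, 0, 1, 2, 3, 4.
Σ|m_l| = l(l+1) = 20.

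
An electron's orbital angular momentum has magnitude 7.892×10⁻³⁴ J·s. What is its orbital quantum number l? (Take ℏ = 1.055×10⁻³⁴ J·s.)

l = 7

Dividing by ℏ: |L|/ℏ ≈ 7.481.
Set l(l+1) = 55.96; the integer solution is l = 7.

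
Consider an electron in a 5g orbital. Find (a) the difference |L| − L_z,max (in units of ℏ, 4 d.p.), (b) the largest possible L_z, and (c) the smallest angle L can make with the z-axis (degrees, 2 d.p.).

|L|−L_z,max ≈ 0.4721ℏ; L_z,max = 4ℏ; θ_min ≈ 26.57°

For 5g, l = 4.
|L| − L_z,max = (2√5 − 4)ℏ ≈ 0.4721ℏ.
L_z,max = lℏ = 4ℏ.
cos θ_min = 4/√20, so θ_min ≈ 26.57°.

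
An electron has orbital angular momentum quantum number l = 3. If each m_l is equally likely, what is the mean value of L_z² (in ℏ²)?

⟨L_z²⟩ = 4 ℏ²

m_l runs from −3 to 3, i.e. {-3, -2, -1, 0, 1, 2, 3}.
⟨L_z²⟩ = ℏ²·(Σ m_l²)/(2l+1) = ℏ²·28/7 = 4ℏ².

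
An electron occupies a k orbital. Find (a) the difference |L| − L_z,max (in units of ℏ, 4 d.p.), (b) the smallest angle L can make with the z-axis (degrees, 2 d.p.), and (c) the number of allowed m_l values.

|L|−L_z,max ≈ 0.4833ℏ; θ_min ≈ 20.70°; 15 values

The letter k corresponds to l = 7.
|L| − L_z,max = (2√14 − 7)ℏ ≈ 0.4833ℏ.
cos θ_min = 7/√56, so θ_min ≈ 20.70°.
There are 2l+1 = 15 values of m_l.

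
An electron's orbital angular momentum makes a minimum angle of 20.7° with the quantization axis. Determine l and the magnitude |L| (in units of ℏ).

cos θ_min = l/√(l(l+1)) = √(l/(l+1)), so l/(l+1) = cos²(20.7°) = 0.8751.
Solving: l = 7.
Then |L| = ℏ√(7·8) = 2√14 ℏ.

l = 7, |L| = 2√14 ℏ ≈ 7.483ℏ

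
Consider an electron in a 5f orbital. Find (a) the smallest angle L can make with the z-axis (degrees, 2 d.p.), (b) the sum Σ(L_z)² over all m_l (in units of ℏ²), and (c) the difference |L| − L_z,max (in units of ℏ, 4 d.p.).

θ_min ≈ 30.00°; Σ(L_z)² = 28 ℏ²; |L|−L_z,max ≈ 0.4641ℏ

5f means n = 5, l = 3.
cos θ_min = 3/√12, so θ_min ≈ 30.00°.
Σ m_l² = 28, so Σ(L_z)² = 28 ℏ².
|L| − L_z,max = (2√3 − 3)ℏ ≈ 0.4641ℏ.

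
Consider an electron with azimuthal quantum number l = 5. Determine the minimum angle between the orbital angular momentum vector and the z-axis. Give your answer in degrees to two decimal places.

|L| = √(l(l+1)) ℏ = √30 ℏ.
The smallest angle corresponds to the largest L_z, i.e. m_l = l = 5, giving L_z = 5ℏ.
cos θ_min = 5/√30, so θ_min ≈ 24.09°.

θ_min ≈ 24.09°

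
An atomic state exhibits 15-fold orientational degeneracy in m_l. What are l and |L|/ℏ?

Since there are 2l+1 = 15 values of m_l, l = 7.
|L| = ℏ√(l(l+1)) = ℏ√(7·8) = 2√14 ℏ.

l = 7, |L| = 2√14 ℏ ≈ 7.483ℏ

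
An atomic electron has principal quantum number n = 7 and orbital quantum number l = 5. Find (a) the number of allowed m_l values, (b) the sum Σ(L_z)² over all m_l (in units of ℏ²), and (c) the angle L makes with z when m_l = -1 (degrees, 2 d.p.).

There are 2l+1 = 11 values of m_l.
Σ m_l² = 110, so Σ(L_z)² = 110 ℏ².
For m_l = -1: cos θ = -1/√30, θ ≈ 100.52°.

11 values; Σ(L_z)² = 110 ℏ²; θ(m_l=-1) ≈ 100.52°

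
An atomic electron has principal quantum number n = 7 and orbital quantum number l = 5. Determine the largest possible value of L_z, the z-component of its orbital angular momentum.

L_z = m_l ℏ with m_l ∈ {−5, …, 5}; the maximum is m_l = 5.

L_z,max = 5ℏ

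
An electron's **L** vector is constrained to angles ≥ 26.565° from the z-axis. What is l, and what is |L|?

l = 4, |L| = 2√5 ℏ ≈ 4.472ℏ

cos θ_min = l/√(l(l+1)) = √(l/(l+1)), so l/(l+1) = cos²(26.565°) = 0.8000.
l = cos²θ/sin²θ ≈ 4.
Then |L| = ℏ√(4·5) = 2√5 ℏ.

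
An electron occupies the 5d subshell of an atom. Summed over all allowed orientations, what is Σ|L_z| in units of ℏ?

Σ|L_z| = 6 ℏ

For 5d, l = 2.
The allowed m_l values are -2, -1, 0, 1, 2.
Σ|m_l| = l(l+1) = 6.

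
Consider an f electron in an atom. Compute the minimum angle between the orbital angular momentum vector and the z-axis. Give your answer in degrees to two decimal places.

An f state has l = 3.
|L| = √(l(l+1)) ℏ = 2√3 ℏ.
The smallest angle corresponds to the largest L_z, i.e. m_l = l = 3, giving L_z = 3ℏ.
cos θ_min = 3/√12, so θ_min ≈ 30.00°.

θ_min ≈ 30.00°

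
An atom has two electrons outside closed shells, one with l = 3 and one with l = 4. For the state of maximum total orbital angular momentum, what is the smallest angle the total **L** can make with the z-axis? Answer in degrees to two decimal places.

θ_min ≈ 20.70°

The total orbital quantum number L ranges from |l₁ − l₂| to l₁ + l₂ in integer steps.
So L can be 1, 2, 3, 4, 5, 6, 7.
The maximum is L = 7, with |L_tot| = ℏ√(7·8) = 2√14 ℏ.
The minimum angle with z is arccos(7/√56) ≈ 20.70°.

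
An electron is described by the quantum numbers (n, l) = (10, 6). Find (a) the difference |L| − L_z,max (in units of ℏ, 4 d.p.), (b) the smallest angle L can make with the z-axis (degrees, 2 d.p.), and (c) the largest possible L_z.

|L| − L_z,max = (√42 − 6)ℏ ≈ 0.4807ℏ.
cos θ_min = 6/√42, so θ_min ≈ 22.21°.
L_z,max = lℏ = 6ℏ.

|L|−L_z,max ≈ 0.4807ℏ; θ_min ≈ 22.21°; L_z,max = 6ℏ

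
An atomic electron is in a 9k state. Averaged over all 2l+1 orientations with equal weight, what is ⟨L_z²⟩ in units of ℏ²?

For 9k, l = 7.
m_l runs from −7 to 7, i.e. {-7, -6, -5, -4, -3, -2, -1, 0, 1, 2, 3, 4, 5, 6, 7}.
Average of L_z² over 15 states: 280/15 ℏ² = 18.67 ℏ².

⟨L_z²⟩ = 18.67 ℏ²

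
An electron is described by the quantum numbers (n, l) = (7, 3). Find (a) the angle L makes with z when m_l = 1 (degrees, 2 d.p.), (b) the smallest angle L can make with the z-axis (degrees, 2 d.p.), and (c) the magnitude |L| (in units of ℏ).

For m_l = 1: cos θ = 1/√12, θ ≈ 73.22°.
cos θ_min = 3/√12, so θ_min ≈ 30.00°.
|L| = ℏ√(3·4) = 2√3 ℏ ≈ 3.464ℏ.

θ(m_l=1) ≈ 73.22°; θ_min ≈ 30.00°; |L| = 2√3 ℏ ≈ 3.464ℏ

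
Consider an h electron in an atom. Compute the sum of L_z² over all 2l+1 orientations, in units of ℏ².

Σ(L_z)² = 110 ℏ²

The letter h corresponds to l = 5.
m_l runs from −5 to 5, i.e. {-5, -4, -3, -2, -1, 0, 1, 2, 3, 4, 5}.
Summing m² from −5 to 5: Σ m_l² = 110.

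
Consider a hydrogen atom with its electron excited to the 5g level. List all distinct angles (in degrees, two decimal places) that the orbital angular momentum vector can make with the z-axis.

θ ∈ {26.57°, 47.87°, 63.43°, 77.08°, 90.00°, 102.92°, 116.57°, 132.13°, 153.43°}

The 5g level has l = 4.
|L| = ℏ√(l(l+1)) = 2√5 ℏ.
cos θ = m_l/√20 for each m_l ∈ {-4, -3, -2, -1, 0, 1, 2, 3, 4}.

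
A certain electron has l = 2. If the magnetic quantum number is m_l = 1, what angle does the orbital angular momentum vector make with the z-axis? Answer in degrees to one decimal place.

θ ≈ 65.9°

|L| = √(l(l+1)) ℏ = √6 ℏ.
L_z = m_l ℏ = 1ℏ.
cos θ = L_z/|L| = 1/√6, so θ ≈ 65.9°.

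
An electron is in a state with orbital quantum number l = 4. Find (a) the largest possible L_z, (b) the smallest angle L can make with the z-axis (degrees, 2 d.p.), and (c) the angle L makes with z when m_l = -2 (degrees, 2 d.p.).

L_z,max = lℏ = 4ℏ.
cos θ_min = 4/√20, so θ_min ≈ 26.57°.
For m_l = -2: cos θ = -2/√20, θ ≈ 116.57°.

L_z,max = 4ℏ; θ_min ≈ 26.57°; θ(m_l=-2) ≈ 116.57°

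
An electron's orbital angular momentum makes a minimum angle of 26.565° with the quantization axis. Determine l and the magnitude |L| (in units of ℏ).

At minimum angle, m_l = l, so cos θ = l/√(l(l+1)); cos²θ = l/(l+1) = 0.8000.
l = cos²θ/sin²θ ≈ 4.
Then |L| = ℏ√(4·5) = 2√5 ℏ.

l = 4, |L| = 2√5 ℏ ≈ 4.472ℏ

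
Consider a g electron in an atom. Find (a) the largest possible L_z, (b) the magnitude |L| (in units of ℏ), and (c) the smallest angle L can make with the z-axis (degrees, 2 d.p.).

L_z,max = 4ℏ; |L| = 2√5 ℏ ≈ 4.472ℏ; θ_min ≈ 26.57°

The letter g corresponds to l = 4.
L_z,max = lℏ = 4ℏ.
|L| = ℏ√(4·5) = 2√5 ℏ ≈ 4.472ℏ.
cos θ_min = 4/√20, so θ_min ≈ 26.57°.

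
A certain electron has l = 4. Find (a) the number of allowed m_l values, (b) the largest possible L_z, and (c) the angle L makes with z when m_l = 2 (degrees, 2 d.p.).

9 values; L_z,max = 4ℏ; θ(m_l=2) ≈ 63.43°

There are 2l+1 = 9 values of m_l.
L_z,max = lℏ = 4ℏ.
For m_l = 2: cos θ = 2/√20, θ ≈ 63.43°.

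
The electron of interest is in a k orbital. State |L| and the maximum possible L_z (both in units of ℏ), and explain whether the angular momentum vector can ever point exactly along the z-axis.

A k state has l = 7.
|L| = 2√14 ℏ ≈ 7.4833ℏ, while L_z,max = lℏ = 7ℏ.
Since |L| > L_z,max, the vector can never point exactly along z; the closest it comes is θ_min = arccos(7/√56) ≈ 20.7°.

No: L_z,max = 7ℏ < |L| = 2√14 ℏ ≈ 7.483ℏ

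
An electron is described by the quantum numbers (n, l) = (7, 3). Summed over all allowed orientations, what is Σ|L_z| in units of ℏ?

The allowed m_l values are -3, -2, -1, 0, 1, 2, 3.
Σ|m_l| = 2(1+2+…+3) = 12.

Σ|L_z| = 12 ℏ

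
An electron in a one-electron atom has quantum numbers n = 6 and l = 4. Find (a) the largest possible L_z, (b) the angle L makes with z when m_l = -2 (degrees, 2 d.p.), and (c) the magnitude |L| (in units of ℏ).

L_z,max = lℏ = 4ℏ.
For m_l = -2: cos θ = -2/√20, θ ≈ 116.57°.
|L| = ℏ√(4·5) = 2√5 ℏ ≈ 4.472ℏ.

L_z,max = 4ℏ; θ(m_l=-2) ≈ 116.57°; |L| = 2√5 ℏ ≈ 4.472ℏ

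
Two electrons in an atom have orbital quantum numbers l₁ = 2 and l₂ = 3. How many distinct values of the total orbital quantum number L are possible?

L runs from |2 − 3| = 1 to 2 + 3 = 5.
L ∈ {1, 2, 3, 4, 5}.
That is 5 values.

5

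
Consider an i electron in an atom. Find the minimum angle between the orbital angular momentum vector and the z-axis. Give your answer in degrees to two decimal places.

θ_min ≈ 22.21°

An i state has l = 6.
|L|² = l(l+1)ℏ² = 42ℏ², so |L| = √42 ℏ.
The smallest angle corresponds to the largest L_z, i.e. m_l = l = 6, giving L_z = 6ℏ.
cos θ_min = 6/√42, so θ_min ≈ 22.21°.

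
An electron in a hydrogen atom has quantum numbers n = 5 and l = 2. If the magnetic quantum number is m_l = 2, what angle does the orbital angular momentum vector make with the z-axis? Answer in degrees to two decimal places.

θ ≈ 35.26°

|L|² = l(l+1)ℏ² = 6ℏ², so |L| = √6 ℏ.
L_z = m_l ℏ = 2ℏ.
cos θ = L_z/|L| = 2/√6, so θ ≈ 35.26°.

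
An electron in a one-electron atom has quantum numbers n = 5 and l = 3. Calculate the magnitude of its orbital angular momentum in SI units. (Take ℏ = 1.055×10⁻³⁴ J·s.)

|L| = 3.655×10⁻³⁴ J·s

|L| = ℏ√(l(l+1)) = ℏ√(3·4) = 2√3 ℏ
Numerically, |L| = 3.464 × (1.055×10⁻³⁴ J·s) = 3.655×10⁻³⁴ J·s.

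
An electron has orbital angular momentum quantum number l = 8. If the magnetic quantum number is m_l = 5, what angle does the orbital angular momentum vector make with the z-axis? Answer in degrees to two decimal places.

|L| = ℏ√(l(l+1)) = 6√2 ℏ.
L_z = m_l ℏ = 5ℏ.
cos θ = L_z/|L| = 5/√72, so θ ≈ 53.90°.

θ ≈ 53.90°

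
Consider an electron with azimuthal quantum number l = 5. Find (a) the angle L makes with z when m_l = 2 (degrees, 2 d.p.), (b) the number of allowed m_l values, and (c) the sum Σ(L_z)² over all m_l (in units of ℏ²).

θ(m_l=2) ≈ 68.58°; 11 values; Σ(L_z)² = 110 ℏ²

For m_l = 2: cos θ = 2/√30, θ ≈ 68.58°.
There are 2l+1 = 11 values of m_l.
Σ m_l² = 110, so Σ(L_z)² = 110 ℏ².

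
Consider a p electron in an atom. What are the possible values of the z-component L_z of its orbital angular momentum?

L_z ∈ {−ℏ, 0, ℏ}

For a p orbital, l = 1.
L_z = m_l ℏ with m_l ranging from −l to +l in integer steps.
For l = 1: m_l ∈ {-1, 0, 1}.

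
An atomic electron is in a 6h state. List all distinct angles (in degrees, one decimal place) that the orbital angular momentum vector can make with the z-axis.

6h means n = 6, l = 5.
|L| = √(l(l+1)) ℏ = √30 ℏ.
cos θ = m_l/√30 for each m_l ∈ {-5, -4, -3, -2, -1, 0, 1, 2, 3, 4, 5}.

θ ∈ {24.1°, 43.1°, 56.8°, 68.6°, 79.5°, 90.0°, 100.5°, 111.4°, 123.2°, 136.9°, 155.9°}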